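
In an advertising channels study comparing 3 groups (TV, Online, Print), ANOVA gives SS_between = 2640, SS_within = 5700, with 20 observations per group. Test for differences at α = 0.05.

df_between = 2, df_within = 57. F = MS_between/MS_within = 1320.0/100.0 = 13.2. F_crit ≈ 3.159. Reject H₀. At least one mean differs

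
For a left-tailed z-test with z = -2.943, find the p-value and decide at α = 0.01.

p = P(Z < -2.943) = Φ(-2.943) ≈ 0.0016. Since p < 0.01, reject H₀ (significant) at α = 0.01.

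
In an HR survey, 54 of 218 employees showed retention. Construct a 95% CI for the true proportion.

p̂ = 0.248. CI = p̂ ± z*√(p̂(1-p̂)/n) = (0.19, 0.305)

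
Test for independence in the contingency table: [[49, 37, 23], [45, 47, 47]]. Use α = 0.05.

χ² = 6.049. df = 2, critical = 5.991. Reject H₀. Variables are dependent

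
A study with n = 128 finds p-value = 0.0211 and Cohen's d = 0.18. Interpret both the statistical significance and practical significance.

Statistically significant (p = 0.0211 < 0.05). Cohen's d = 0.18 indicates a very small effect size. Both statistical and practical significance should be considered.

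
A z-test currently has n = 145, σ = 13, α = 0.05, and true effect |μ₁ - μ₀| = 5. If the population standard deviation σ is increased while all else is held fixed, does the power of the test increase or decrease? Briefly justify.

Power decreases: a larger σ inflates the standard error σ/√n, pulling the sampling distribution under H₁ back toward the critical value.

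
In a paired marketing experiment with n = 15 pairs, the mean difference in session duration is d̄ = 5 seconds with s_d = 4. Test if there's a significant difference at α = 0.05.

t = d̄/(s_d/√n) = 5/(4/√15) = 4.841. df = 14, critical t = ±2.145. Reject H₀.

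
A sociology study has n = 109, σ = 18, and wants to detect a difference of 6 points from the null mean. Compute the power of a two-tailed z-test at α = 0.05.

SE = σ/√n = 18/√109 = 1.724. Non-centrality λ = d/SE = 6/1.724 = 3.48. Power ≈ Φ(λ - z_{α/2}) = Φ(3.48 - 1.96) = Φ(1.52) = 0.936.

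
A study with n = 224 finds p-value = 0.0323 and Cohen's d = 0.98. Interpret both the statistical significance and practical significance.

Statistically significant (p = 0.0323 < 0.05). Cohen's d = 0.98 indicates a large effect size. Both statistical and practical significance should be considered.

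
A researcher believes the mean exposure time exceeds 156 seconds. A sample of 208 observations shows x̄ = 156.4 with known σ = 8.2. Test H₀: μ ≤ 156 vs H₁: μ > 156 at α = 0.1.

z = 0.704. Critical value: 1.28. Fail to reject H₀.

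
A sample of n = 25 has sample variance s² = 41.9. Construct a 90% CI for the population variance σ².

df = 24. χ²_{0.05} = 36.415, χ²_{0.95} = 13.848. CI for σ² = ((n-1)s²/χ²_{α/2}, (n-1)s²/χ²_{1-α/2}) = (24·41.9/36.415, 24·41.9/13.848) = (27.61, 72.62)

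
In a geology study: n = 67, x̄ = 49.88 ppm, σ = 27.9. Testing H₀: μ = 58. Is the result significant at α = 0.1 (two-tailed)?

z = (49.88 - 58)/(27.9/√67) = -2.382. Since |z| > 1.645, significant at α = 0.1.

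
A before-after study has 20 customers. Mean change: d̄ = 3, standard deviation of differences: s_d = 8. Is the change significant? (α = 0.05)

t = d̄/(s_d/√n) = 3/(8/√20) = 1.677. df = 19, critical t = ±2.093. Fail to reject H₀.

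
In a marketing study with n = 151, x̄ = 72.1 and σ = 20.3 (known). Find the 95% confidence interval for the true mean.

CI = x̄ ± z*(σ/√n) = 72.1 ± 1.96(20.3/√151) = 72.1 ± 3.24 = (68.86, 75.34)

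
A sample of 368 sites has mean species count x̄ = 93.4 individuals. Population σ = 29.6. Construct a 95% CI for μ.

CI = x̄ ± z*(σ/√n) = 93.4 ± 1.96(29.6/√368) = 93.4 ± 3.02 = (90.38, 96.42)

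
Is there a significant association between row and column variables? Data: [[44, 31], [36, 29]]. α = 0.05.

χ² = 0.153. df = 1, critical = 3.841. Fail to reject H₀. No evidence of dependence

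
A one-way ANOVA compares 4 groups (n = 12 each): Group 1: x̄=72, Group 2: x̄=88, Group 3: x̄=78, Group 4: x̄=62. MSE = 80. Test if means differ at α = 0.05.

Grand mean = 75.0. SS_between = 4272.0, MS_between = 1424.0. F = 17.8, F_crit ≈ 2.816. Reject H₀.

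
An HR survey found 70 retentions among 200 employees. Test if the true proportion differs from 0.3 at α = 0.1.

p̂ = 0.35, p₀ = 0.3. z = (p̂ - p₀)/√(p₀(1-p₀)/n) = 1.543. Critical: ±1.645. Fail to reject H₀.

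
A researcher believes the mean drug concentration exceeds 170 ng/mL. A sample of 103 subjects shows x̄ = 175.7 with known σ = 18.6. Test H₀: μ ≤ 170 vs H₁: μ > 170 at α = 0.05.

z = 3.11. Critical value: 1.645. Reject H₀.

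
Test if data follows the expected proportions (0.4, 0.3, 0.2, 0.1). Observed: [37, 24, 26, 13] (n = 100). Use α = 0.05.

Expected: [40.0, 30.0, 20.0, 10.0]. χ² = 4.125. df = 3, critical = 7.815. Fail to reject H₀.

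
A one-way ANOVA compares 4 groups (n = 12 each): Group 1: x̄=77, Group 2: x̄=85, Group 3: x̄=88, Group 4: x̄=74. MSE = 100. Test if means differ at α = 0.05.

Grand mean = 81.0. SS_between = 1560.0, MS_between = 520.0. F = 5.2, F_crit ≈ 2.816. Reject H₀.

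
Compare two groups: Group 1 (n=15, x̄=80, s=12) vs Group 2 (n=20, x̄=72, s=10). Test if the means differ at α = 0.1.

Pooled sp = 10.89. t = 2.15, df = 33. Critical t = ±1.692. Reject H₀.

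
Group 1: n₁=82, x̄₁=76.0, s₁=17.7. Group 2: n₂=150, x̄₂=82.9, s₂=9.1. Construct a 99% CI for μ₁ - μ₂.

Difference = -6.9. SE = √(17.7²/82 + 9.1²/150) = 2.091. CI = (-12.29, -1.51)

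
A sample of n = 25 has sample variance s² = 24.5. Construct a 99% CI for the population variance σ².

df = 24. χ²_{0.005} = 45.559, χ²_{0.995} = 9.886. CI for σ² = ((n-1)s²/χ²_{α/2}, (n-1)s²/χ²_{1-α/2}) = (24·24.5/45.559, 24·24.5/9.886) = (12.91, 59.48)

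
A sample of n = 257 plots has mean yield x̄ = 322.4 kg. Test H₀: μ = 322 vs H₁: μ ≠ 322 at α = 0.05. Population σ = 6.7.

z = (x̄ - μ₀)/(σ/√n) = (322.4 - 322)/(6.7/√257) = 0.957. Critical value: ±1.96. Since |0.957| ≤ 1.96, Fail to reject H₀.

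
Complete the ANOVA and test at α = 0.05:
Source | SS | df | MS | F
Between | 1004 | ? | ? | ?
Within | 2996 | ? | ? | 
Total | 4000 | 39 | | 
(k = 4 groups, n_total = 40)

df_between = 3, df_within = 36. MS_between = 334.67, MS_within = 83.22. F = 4.021, F_crit ≈ 2.866. Reject H₀.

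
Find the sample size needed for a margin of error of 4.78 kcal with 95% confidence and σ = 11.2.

n = (z*σ/E)² = (1.96×11.2/4.78)² = 21.1 → n = 22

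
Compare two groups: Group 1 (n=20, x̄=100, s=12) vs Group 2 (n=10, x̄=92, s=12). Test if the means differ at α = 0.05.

Pooled sp = 12.0. t = 1.721, df = 28. Critical t = ±2.048. Fail to reject H₀.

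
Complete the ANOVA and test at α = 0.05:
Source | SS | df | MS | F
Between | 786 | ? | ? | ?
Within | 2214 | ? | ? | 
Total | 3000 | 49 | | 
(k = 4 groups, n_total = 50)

df_between = 3, df_within = 46. MS_between = 262.0, MS_within = 48.13. F = 5.444, F_crit ≈ 2.807. Reject H₀.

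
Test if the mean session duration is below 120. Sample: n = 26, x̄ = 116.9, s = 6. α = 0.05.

t = (116.9 - 120)/(6/√26) = -2.634, df = 25. Critical t = -1.708. Reject H₀.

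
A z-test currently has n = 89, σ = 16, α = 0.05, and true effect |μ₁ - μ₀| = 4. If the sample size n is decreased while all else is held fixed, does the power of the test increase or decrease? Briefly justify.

Power decreases: a smaller n inflates the standard error σ/√n, pulling the sampling distribution under H₁ back toward the critical value.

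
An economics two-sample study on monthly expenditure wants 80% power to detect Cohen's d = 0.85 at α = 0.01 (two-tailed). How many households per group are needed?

z_{α/2} = 2.576, z_β = Φ⁻¹(0.8) = 0.842. For large effect (d = 0.85): n per group = 2(z_{α/2} + z_β)²/d² = 2(2.576 + 0.842)²/0.85² = 32.3 → 33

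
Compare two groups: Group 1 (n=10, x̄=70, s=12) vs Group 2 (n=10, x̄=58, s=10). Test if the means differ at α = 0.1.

Pooled sp = 11.05. t = 2.429, df = 18. Critical t = ±1.734. Reject H₀.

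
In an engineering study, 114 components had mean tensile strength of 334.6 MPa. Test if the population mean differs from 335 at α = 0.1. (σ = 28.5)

z = (x̄ - μ₀)/(σ/√n) = (334.6 - 335)/(28.5/√114) = -0.15. Critical value: ±1.645. Since |-0.15| ≤ 1.645, Fail to reject H₀.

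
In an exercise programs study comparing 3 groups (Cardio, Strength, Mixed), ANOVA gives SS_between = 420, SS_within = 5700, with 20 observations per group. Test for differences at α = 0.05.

df_between = 2, df_within = 57. F = MS_between/MS_within = 210.0/100.0 = 2.1. F_crit ≈ 3.159. Fail to reject H₀.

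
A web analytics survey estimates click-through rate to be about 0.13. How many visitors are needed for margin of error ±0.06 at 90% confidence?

n = z²p(1-p)/E² = 1.645²×0.13×0.87/0.06² = 85.01 → n = 86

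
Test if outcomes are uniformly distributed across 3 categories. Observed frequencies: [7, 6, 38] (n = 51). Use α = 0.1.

Expected = 17 each. χ² = Σ(O-E)²/E = 38.941. df = 2, critical value = 4.605. Reject H₀.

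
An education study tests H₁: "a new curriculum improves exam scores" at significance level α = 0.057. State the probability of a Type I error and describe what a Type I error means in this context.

P(Type I error) = α = 0.057. A Type I error is rejecting H₀ when H₀ is actually true (false positive) — here, concluding that a new curriculum improves exam scores when in fact this is not the case. Consequence: adopting a curriculum that gives no real benefit — disruption for nothing.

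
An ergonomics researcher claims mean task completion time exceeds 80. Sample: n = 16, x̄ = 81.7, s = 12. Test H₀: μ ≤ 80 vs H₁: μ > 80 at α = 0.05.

t = (81.7 - 80)/(12/√16) = 0.567, df = 15. Critical t = 1.753. Fail to reject H₀.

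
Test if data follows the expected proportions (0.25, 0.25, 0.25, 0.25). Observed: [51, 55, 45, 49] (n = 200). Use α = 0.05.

Expected: [50.0, 50.0, 50.0, 50.0]. χ² = 1.04. df = 3, critical = 7.815. Fail to reject H₀.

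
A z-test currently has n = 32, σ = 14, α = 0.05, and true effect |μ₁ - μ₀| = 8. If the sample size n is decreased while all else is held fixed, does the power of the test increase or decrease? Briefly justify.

Power decreases: a smaller n inflates the standard error σ/√n, pulling the sampling distribution under H₁ back toward the critical value.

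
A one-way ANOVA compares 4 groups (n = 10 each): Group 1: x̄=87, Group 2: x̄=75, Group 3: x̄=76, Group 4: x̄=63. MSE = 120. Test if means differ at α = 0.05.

Grand mean = 75.25. SS_between = 2887.5, MS_between = 962.5. F = 8.021, F_crit ≈ 2.866. Reject H₀.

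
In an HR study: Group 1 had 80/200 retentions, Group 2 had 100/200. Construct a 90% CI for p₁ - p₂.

p̂₁ = 0.4, p̂₂ = 0.5. Difference = -0.1. CI = (-0.181, -0.019)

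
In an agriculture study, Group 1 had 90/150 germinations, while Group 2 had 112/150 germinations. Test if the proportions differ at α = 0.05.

p̂₁ = 0.6, p̂₂ = 0.747, pooled p̂ = 0.673. z = -2.708. Critical: ±1.96. Reject H₀.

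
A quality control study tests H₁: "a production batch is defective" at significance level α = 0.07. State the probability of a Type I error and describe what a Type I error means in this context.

P(Type I error) = α = 0.07. A Type I error is rejecting H₀ when H₀ is actually true (false positive) — here, concluding that a production batch is defective when in fact this is not the case. Consequence: scrapping a good batch — wasted material and cost for no reason.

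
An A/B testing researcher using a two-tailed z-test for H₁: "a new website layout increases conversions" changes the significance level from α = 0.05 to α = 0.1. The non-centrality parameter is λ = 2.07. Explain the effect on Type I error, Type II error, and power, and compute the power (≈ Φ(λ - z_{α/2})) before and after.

Increasing α from 0.05 to 0.1:
• Type I error rate increases (α is the Type I rate by definition).
• Critical value moves from z_{α/2} = 1.96 to 1.645, so power = Φ(λ - z_{α/2}) goes from Φ(2.07 - 1.96) = 0.544 to Φ(2.07 - 1.645) = 0.665.
• Type II error rate β = 1 - power therefore decreases (0.456 → 0.335).
Appropriate when false negatives are costly — here, discarding a layout that would have improved conversions — lost revenue.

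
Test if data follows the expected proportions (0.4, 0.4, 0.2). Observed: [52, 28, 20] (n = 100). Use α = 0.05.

Expected: [40.0, 40.0, 20.0]. χ² = 7.2. df = 2, critical = 5.991. Reject H₀.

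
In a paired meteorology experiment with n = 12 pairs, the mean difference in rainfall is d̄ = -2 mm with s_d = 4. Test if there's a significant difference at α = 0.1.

t = d̄/(s_d/√n) = -2/(4/√12) = -1.732. df = 11, critical t = ±1.796. Fail to reject H₀.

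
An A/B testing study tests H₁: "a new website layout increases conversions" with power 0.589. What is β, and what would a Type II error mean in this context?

β = 1 - power = 1 - 0.589 = 0.411. A Type II error is failing to reject H₀ when H₀ is false (false negative) — here, failing to conclude that a new website layout increases conversions when in fact it is true. Consequence: discarding a layout that would have improved conversions — lost revenue.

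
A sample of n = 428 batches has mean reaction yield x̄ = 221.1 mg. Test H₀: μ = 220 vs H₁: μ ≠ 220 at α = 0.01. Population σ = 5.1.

z = (x̄ - μ₀)/(σ/√n) = (221.1 - 220)/(5.1/√428) = 4.462. Critical value: ±2.576. Since |4.462| > 2.576, Reject H₀.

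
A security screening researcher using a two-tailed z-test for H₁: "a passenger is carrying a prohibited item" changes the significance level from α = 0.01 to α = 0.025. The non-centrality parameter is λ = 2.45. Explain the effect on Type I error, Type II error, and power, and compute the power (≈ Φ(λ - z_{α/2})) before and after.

Increasing α from 0.01 to 0.025:
• Type I error rate increases (α is the Type I rate by definition).
• Critical value moves from z_{α/2} = 2.576 to 2.241, so power = Φ(λ - z_{α/2}) goes from Φ(2.45 - 2.576) = 0.45 to Φ(2.45 - 2.241) = 0.583.
• Type II error rate β = 1 - power therefore decreases (0.55 → 0.417).
Appropriate when false negatives are costly — here, letting a prohibited item through — security breach.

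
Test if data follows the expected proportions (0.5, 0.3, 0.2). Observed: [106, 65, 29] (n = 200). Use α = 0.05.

Expected: [100.0, 60.0, 40.0]. χ² = 3.802. df = 2, critical = 5.991. Fail to reject H₀.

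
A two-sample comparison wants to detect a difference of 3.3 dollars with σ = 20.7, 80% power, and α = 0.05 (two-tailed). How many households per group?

n per group = 2(z_α/2 + z_β)²σ²/d² = 2×(1.96 + 0.84)²×20.7²/3.3² = 617.0 → n = 617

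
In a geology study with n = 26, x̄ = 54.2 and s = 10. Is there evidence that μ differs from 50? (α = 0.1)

t = (x̄ - μ₀)/(s/√n) = (54.2 - 50)/(10/√26) = 2.142. df = 25, critical t = ±1.708. Reject H₀.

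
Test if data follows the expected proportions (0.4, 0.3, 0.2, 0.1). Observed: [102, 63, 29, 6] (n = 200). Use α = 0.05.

Expected: [80.0, 60.0, 40.0, 20.0]. χ² = 19.025. df = 3, critical = 7.815. Reject H₀.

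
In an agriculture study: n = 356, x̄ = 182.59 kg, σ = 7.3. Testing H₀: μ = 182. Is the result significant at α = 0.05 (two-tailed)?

z = (182.59 - 182)/(7.3/√356) = 1.525. Since |z| ≤ 1.96, not significant at α = 0.05.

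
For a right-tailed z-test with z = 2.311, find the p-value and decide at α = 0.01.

p = P(Z > 2.311) = 1 - Φ(2.311) ≈ 0.0104. Since p ≥ 0.01, fail to reject H₀ (not significant) at α = 0.01.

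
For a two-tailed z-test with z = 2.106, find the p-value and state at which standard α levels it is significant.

p = 2·P(Z > |2.106|) = 2·(1 - Φ(2.106)) ≈ 0.0352. Significant at α = 0.1; Significant at α = 0.05.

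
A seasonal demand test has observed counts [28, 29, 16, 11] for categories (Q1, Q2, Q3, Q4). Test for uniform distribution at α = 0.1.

Expected = 21 each. χ² = Σ(O-E)²/E = 11.333. df = 3, critical value = 6.251. Reject H₀.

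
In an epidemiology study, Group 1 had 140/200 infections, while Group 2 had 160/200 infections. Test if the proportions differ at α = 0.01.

p̂₁ = 0.7, p̂₂ = 0.8, pooled p̂ = 0.75. z = -2.309. Critical: ±2.576. Fail to reject H₀.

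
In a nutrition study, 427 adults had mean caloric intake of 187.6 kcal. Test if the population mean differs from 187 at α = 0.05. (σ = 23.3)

z = (x̄ - μ₀)/(σ/√n) = (187.6 - 187)/(23.3/√427) = 0.532. Critical value: ±1.96. Since |0.532| ≤ 1.96, Fail to reject H₀.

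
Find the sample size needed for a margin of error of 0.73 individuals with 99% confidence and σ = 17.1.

n = (z*σ/E)² = (2.576×17.1/0.73)² = 3641.1 → n = 3642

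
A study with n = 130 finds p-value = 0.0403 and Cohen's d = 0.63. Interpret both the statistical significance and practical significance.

Statistically significant (p = 0.0403 < 0.05). Cohen's d = 0.63 indicates a medium effect size. Both statistical and practical significance should be considered.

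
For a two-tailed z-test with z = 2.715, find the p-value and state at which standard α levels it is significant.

p = 2·P(Z > |2.715|) = 2·(1 - Φ(2.715)) ≈ 0.0066. Significant at α = 0.1; Significant at α = 0.05; Significant at α = 0.01.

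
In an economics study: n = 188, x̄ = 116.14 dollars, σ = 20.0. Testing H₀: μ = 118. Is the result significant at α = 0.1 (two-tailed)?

z = (116.14 - 118)/(20.0/√188) = -1.275. Since |z| ≤ 1.645, not significant at α = 0.1.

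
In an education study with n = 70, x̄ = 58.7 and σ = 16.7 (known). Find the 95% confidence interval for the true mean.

CI = x̄ ± z*(σ/√n) = 58.7 ± 1.96(16.7/√70) = 58.7 ± 3.91 = (54.79, 62.61)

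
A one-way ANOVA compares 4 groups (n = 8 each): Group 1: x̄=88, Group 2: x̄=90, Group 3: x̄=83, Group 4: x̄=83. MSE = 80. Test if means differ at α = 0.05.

Grand mean = 86.0. SS_between = 304.0, MS_between = 101.33. F = 1.267, F_crit ≈ 2.947. Fail to reject H₀.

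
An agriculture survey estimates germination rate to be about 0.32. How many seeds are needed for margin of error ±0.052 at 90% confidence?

n = z²p(1-p)/E² = 1.645²×0.32×0.68/0.052² = 217.8 → n = 218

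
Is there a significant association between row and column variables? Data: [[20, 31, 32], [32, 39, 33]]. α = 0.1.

χ² = 1.358. df = 2, critical = 4.605. Fail to reject H₀. No evidence of dependence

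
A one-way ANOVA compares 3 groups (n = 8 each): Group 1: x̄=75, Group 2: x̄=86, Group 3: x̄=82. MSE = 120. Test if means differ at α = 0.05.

Grand mean = 81.0. SS_between = 496.0, MS_between = 248.0. F = 2.067, F_crit ≈ 3.467. Fail to reject H₀.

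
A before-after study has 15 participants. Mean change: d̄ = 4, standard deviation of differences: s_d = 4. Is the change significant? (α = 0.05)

t = d̄/(s_d/√n) = 4/(4/√15) = 3.873. df = 14, critical t = ±2.145. Reject H₀.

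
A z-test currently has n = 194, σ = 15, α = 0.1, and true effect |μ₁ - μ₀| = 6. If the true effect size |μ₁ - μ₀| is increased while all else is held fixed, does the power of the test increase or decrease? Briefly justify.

Power increases: a larger true effect increases the non-centrality λ = |μ₁ - μ₀|/(σ/√n).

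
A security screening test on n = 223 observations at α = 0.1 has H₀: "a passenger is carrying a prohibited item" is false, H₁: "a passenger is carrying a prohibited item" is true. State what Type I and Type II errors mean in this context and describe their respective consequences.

Type I (false positive): concluding that a passenger is carrying a prohibited item when it is not — detaining an innocent passenger — delay and inconvenience. Type II (false negative): failing to conclude that a passenger is carrying a prohibited item when it is — letting a prohibited item through — security breach. Which is costlier depends on domain priorities and is a judgement call rather than a statistical fact.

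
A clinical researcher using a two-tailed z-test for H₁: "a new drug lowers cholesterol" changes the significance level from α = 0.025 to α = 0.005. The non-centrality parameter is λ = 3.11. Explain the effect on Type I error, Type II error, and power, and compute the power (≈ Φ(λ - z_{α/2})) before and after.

Decreasing α from 0.025 to 0.005:
• Type I error rate decreases (α is the Type I rate by definition).
• Critical value moves from z_{α/2} = 2.241 to 2.807, so power = Φ(λ - z_{α/2}) goes from Φ(3.11 - 2.241) = 0.808 to Φ(3.11 - 2.807) = 0.619.
• Type II error rate β = 1 - power therefore increases (0.192 → 0.381).
Appropriate when false positives are costly — here, approving an ineffective drug — patients take a useless medication and may skip effective alternatives.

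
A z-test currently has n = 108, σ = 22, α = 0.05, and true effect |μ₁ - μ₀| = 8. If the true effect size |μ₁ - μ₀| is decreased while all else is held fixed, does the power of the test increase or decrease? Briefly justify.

Power decreases: a smaller true effect decreases the non-centrality λ = |μ₁ - μ₀|/(σ/√n).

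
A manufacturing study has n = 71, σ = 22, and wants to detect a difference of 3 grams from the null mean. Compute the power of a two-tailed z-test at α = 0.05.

SE = σ/√n = 22/√71 = 2.611. Non-centrality λ = d/SE = 3/2.611 = 1.149. Power ≈ Φ(λ - z_{α/2}) = Φ(1.149 - 1.96) = Φ(-0.811) = 0.209.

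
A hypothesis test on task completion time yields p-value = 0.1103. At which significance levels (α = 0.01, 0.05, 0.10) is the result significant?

p = 0.1103. Not significant at any of the given levels.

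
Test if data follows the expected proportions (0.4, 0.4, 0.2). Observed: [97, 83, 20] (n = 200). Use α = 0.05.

Expected: [80.0, 80.0, 40.0]. χ² = 13.725. df = 2, critical = 5.991. Reject H₀.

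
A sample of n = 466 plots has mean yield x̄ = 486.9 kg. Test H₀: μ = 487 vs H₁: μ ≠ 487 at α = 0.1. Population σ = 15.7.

z = (x̄ - μ₀)/(σ/√n) = (486.9 - 487)/(15.7/√466) = -0.137. Critical value: ±1.645. Since |-0.137| ≤ 1.645, Fail to reject H₀.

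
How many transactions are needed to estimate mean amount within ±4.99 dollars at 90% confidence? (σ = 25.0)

n = (z*σ/E)² = (1.645×25.0/4.99)² = 67.9 → n = 68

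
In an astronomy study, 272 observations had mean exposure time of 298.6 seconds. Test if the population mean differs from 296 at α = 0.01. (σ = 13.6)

z = (x̄ - μ₀)/(σ/√n) = (298.6 - 296)/(13.6/√272) = 3.153. Critical value: ±2.576. Since |3.153| > 2.576, Reject H₀.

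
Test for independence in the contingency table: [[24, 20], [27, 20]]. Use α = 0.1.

χ² = 0.078. df = 1, critical = 2.706. Fail to reject H₀. No evidence of dependence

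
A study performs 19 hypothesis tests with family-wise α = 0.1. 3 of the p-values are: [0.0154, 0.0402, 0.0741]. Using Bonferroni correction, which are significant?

Bonferroni α = 0.1/19 = 0.00526. None of the given p-values are significant.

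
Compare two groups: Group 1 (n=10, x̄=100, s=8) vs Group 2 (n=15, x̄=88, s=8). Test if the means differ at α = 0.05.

Pooled sp = 8.0. t = 3.674, df = 23. Critical t = ±2.069. Reject H₀.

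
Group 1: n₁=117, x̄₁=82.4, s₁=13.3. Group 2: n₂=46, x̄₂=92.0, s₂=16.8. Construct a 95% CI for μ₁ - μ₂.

Difference = -9.6. SE = √(13.3²/117 + 16.8²/46) = 2.765. CI = (-15.02, -4.18)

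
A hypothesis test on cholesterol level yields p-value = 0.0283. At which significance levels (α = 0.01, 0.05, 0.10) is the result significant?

p = 0.0283. Significant at: α = 0.05, 0.1.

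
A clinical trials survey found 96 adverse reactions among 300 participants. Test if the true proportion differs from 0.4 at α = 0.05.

p̂ = 0.32, p₀ = 0.4. z = (p̂ - p₀)/√(p₀(1-p₀)/n) = -2.828. Critical: ±1.96. Reject H₀.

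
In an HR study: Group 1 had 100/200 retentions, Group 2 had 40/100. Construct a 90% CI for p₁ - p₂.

p̂₁ = 0.5, p̂₂ = 0.4. Difference = 0.1. CI = (0.001, 0.199)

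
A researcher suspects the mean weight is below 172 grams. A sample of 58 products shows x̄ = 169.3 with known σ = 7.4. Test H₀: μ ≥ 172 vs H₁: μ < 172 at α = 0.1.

z = -2.779. Critical value: -1.28. Reject H₀.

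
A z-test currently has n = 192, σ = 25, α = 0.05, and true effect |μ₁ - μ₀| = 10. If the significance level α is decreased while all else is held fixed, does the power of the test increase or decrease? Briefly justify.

Power decreases: a smaller α raises the critical value, so less of the H₁ sampling distribution falls in the rejection region.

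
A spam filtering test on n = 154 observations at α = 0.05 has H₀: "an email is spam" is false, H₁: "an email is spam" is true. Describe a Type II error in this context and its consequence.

Type II error: failing to reject H₀ when it is false — concluding that an email is spam is not supported when in fact it is. Consequence: a spam email lands in the inbox.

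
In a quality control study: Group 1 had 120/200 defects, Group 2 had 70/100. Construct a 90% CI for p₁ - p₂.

p̂₁ = 0.6, p̂₂ = 0.7. Difference = -0.1. CI = (-0.194, -0.006)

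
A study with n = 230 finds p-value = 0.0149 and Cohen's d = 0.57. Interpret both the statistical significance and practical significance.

Statistically significant (p = 0.0149 < 0.05). Cohen's d = 0.57 indicates a medium effect size. Both statistical and practical significance should be considered.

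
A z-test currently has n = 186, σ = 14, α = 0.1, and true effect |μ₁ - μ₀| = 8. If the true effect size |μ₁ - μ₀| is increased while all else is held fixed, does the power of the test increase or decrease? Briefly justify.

Power increases: a larger true effect increases the non-centrality λ = |μ₁ - μ₀|/(σ/√n).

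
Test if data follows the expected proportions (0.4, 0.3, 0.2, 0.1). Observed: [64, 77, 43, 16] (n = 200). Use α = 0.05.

Expected: [80.0, 60.0, 40.0, 20.0]. χ² = 9.042. df = 3, critical = 7.815. Reject H₀.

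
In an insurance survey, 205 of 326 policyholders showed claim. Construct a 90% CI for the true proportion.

p̂ = 0.629. CI = p̂ ± z*√(p̂(1-p̂)/n) = (0.585, 0.673)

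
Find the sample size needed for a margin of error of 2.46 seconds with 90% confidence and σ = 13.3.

n = (z*σ/E)² = (1.645×13.3/2.46)² = 79.1 → n = 80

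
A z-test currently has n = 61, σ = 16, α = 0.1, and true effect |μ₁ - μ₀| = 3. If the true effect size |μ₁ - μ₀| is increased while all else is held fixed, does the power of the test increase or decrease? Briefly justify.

Power increases: a larger true effect increases the non-centrality λ = |μ₁ - μ₀|/(σ/√n).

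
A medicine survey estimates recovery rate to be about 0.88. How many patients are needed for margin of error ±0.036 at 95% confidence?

n = z²p(1-p)/E² = 1.96²×0.88×0.12/0.036² = 313.02 → n = 314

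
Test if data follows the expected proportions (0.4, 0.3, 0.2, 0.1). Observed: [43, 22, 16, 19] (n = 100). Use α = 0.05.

Expected: [40.0, 30.0, 20.0, 10.0]. χ² = 11.258. df = 3, critical = 7.815. Reject H₀.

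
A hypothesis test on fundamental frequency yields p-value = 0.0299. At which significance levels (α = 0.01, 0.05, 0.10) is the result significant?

p = 0.0299. Significant at: α = 0.05, 0.1.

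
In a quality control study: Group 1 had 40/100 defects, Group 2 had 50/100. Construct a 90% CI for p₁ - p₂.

p̂₁ = 0.4, p̂₂ = 0.5. Difference = -0.1. CI = (-0.215, 0.015)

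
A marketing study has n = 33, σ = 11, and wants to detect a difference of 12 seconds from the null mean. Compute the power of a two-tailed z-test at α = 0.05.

SE = σ/√n = 11/√33 = 1.915. Non-centrality λ = d/SE = 12/1.915 = 6.267. Power ≈ Φ(λ - z_{α/2}) = Φ(6.267 - 1.96) = Φ(4.307) = 1.0.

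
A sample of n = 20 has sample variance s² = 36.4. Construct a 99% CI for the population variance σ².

df = 19. χ²_{0.005} = 38.582, χ²_{0.995} = 6.844. CI for σ² = ((n-1)s²/χ²_{α/2}, (n-1)s²/χ²_{1-α/2}) = (19·36.4/38.582, 19·36.4/6.844) = (17.93, 101.05)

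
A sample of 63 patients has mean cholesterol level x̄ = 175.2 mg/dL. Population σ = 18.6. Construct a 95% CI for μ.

CI = x̄ ± z*(σ/√n) = 175.2 ± 1.96(18.6/√63) = 175.2 ± 4.59 = (170.61, 179.79)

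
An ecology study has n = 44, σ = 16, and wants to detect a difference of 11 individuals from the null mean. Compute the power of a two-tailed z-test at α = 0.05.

SE = σ/√n = 16/√44 = 2.412. Non-centrality λ = d/SE = 11/2.412 = 4.56. Power ≈ Φ(λ - z_{α/2}) = Φ(4.56 - 1.96) = Φ(2.6) = 0.995.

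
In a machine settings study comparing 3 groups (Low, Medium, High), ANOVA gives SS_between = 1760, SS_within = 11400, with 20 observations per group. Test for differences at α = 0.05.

df_between = 2, df_within = 57. F = MS_between/MS_within = 880.0/200.0 = 4.4. F_crit ≈ 3.159. Reject H₀. At least one mean differs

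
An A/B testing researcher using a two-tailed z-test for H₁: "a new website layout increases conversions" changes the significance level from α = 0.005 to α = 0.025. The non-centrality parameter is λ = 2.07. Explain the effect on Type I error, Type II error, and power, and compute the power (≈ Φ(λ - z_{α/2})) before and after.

Increasing α from 0.005 to 0.025:
• Type I error rate increases (α is the Type I rate by definition).
• Critical value moves from z_{α/2} = 2.807 to 2.241, so power = Φ(λ - z_{α/2}) goes from Φ(2.07 - 2.807) = 0.231 to Φ(2.07 - 2.241) = 0.432.
• Type II error rate β = 1 - power therefore decreases (0.769 → 0.568).
Appropriate when false negatives are costly — here, discarding a layout that would have improved conversions — lost revenue.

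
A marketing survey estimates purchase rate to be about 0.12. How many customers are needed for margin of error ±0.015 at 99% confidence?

n = z²p(1-p)/E² = 2.576²×0.12×0.88/0.015² = 3114.4 → n = 3115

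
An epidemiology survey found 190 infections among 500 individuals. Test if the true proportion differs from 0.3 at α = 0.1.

p̂ = 0.38, p₀ = 0.3. z = (p̂ - p₀)/√(p₀(1-p₀)/n) = 3.904. Critical: ±1.645. Reject H₀.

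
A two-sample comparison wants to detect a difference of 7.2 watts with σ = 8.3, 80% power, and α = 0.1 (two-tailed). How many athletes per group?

n per group = 2(z_α/2 + z_β)²σ²/d² = 2×(1.645 + 0.84)²×8.3²/7.2² = 16.4 → n = 17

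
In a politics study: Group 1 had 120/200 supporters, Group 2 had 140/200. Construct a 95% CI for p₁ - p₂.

p̂₁ = 0.6, p̂₂ = 0.7. Difference = -0.1. CI = (-0.193, -0.007)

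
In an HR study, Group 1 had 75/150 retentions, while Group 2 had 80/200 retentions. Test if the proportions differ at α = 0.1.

p̂₁ = 0.5, p̂₂ = 0.4, pooled p̂ = 0.443. z = 1.864. Critical: ±1.645. Reject H₀.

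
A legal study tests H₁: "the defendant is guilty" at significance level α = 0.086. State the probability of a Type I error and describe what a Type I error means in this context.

P(Type I error) = α = 0.086. A Type I error is rejecting H₀ when H₀ is actually true (false positive) — here, concluding that the defendant is guilty when in fact this is not the case. Consequence: convicting an innocent person.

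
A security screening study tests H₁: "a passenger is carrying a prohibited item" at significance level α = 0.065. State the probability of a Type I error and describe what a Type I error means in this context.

P(Type I error) = α = 0.065. A Type I error is rejecting H₀ when H₀ is actually true (false positive) — here, concluding that a passenger is carrying a prohibited item when in fact this is not the case. Consequence: detaining an innocent passenger — delay and inconvenience.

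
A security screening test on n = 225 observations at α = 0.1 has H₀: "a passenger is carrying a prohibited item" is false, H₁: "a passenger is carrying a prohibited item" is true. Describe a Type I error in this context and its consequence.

Type I error: rejecting H₀ when it is true — concluding that a passenger is carrying a prohibited item when in fact it is not. Consequence: detaining an innocent passenger — delay and inconvenience.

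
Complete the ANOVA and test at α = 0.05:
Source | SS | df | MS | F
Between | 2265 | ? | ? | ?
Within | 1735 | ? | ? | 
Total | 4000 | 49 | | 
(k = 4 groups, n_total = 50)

df_between = 3, df_within = 46. MS_between = 755.0, MS_within = 37.72. F = 20.017, F_crit ≈ 2.807. Reject H₀.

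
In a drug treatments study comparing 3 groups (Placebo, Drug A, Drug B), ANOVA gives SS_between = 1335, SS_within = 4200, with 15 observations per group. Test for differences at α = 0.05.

df_between = 2, df_within = 42. F = MS_between/MS_within = 667.5/100.0 = 6.675. F_crit ≈ 3.22. Reject H₀. At least one mean differs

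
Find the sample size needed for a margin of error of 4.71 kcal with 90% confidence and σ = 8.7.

n = (z*σ/E)² = (1.645×8.7/4.71)² = 9.2 → n = 10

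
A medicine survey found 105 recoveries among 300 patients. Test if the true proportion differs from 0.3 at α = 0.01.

p̂ = 0.35, p₀ = 0.3. z = (p̂ - p₀)/√(p₀(1-p₀)/n) = 1.89. Critical: ±2.576. Fail to reject H₀.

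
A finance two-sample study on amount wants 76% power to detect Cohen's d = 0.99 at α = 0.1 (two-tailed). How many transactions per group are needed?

z_{α/2} = 1.645, z_β = Φ⁻¹(0.76) = 0.706. For large effect (d = 0.99): n per group = 2(z_{α/2} + z_β)²/d² = 2(1.645 + 0.706)²/0.99² = 11.3 → 12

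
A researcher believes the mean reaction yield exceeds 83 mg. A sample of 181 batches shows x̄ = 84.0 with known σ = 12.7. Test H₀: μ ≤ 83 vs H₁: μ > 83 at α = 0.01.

z = 1.059. Critical value: 2.33. Fail to reject H₀.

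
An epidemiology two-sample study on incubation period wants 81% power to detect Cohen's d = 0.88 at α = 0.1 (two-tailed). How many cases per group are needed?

z_{α/2} = 1.645, z_β = Φ⁻¹(0.81) = 0.878. For large effect (d = 0.88): n per group = 2(z_{α/2} + z_β)²/d² = 2(1.645 + 0.878)²/0.88² = 16.4 → 17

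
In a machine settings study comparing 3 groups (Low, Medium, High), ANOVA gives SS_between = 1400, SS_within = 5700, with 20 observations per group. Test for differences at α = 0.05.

df_between = 2, df_within = 57. F = MS_between/MS_within = 700.0/100.0 = 7.0. F_crit ≈ 3.159. Reject H₀. At least one mean differs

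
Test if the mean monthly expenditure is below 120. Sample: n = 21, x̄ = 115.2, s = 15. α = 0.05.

t = (115.2 - 120)/(15/√21) = -1.466, df = 20. Critical t = -1.725. Fail to reject H₀.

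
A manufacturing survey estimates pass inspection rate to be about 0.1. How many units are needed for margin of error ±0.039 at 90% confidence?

n = z²p(1-p)/E² = 1.645²×0.1×0.9/0.039² = 160.1 → n = 161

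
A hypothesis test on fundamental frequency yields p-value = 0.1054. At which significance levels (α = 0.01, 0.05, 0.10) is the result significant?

p = 0.1054. Not significant at any of the given levels.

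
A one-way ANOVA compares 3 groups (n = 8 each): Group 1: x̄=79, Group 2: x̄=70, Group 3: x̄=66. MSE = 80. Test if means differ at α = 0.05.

Grand mean = 71.67. SS_between = 709.33, MS_between = 354.67. F = 4.433, F_crit ≈ 3.467. Reject H₀.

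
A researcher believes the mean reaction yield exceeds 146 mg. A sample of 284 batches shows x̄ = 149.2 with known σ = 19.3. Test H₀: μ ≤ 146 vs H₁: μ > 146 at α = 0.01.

z = 2.794. Critical value: 2.33. Reject H₀.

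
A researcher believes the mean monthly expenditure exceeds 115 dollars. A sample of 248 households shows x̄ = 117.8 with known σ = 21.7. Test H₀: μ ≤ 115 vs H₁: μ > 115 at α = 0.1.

z = 2.032. Critical value: 1.28. Reject H₀.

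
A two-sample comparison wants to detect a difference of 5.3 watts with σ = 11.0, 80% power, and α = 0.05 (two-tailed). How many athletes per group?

n per group = 2(z_α/2 + z_β)²σ²/d² = 2×(1.96 + 0.84)²×11.0²/5.3² = 67.5 → n = 68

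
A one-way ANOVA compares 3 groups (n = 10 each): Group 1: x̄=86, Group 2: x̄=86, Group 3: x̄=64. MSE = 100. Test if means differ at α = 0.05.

Grand mean = 78.67. SS_between = 3226.67, MS_between = 1613.33. F = 16.133, F_crit ≈ 3.354. Reject H₀.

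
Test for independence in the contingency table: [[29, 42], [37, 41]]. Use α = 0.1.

χ² = 0.654. df = 1, critical = 2.706. Fail to reject H₀. No evidence of dependence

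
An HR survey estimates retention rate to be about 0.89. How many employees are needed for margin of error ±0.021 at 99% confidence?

n = z²p(1-p)/E² = 2.576²×0.89×0.11/0.021² = 1473.1 → n = 1474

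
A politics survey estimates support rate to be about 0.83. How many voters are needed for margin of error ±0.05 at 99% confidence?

n = z²p(1-p)/E² = 2.576²×0.83×0.17/0.05² = 374.5 → n = 375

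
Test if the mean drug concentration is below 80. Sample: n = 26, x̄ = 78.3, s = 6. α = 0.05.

t = (78.3 - 80)/(6/√26) = -1.445, df = 25. Critical t = -1.708. Fail to reject H₀.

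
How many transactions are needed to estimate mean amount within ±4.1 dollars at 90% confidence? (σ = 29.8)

n = (z*σ/E)² = (1.645×29.8/4.1)² = 143.0 → n = 143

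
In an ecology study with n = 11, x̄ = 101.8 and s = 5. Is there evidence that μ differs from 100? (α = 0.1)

t = (x̄ - μ₀)/(s/√n) = (101.8 - 100)/(5/√11) = 1.194. df = 10, critical t = ±1.812. Fail to reject H₀.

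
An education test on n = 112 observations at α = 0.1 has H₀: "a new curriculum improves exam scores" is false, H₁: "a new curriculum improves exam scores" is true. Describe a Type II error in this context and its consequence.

Type II error: failing to reject H₀ when it is false — concluding that a new curriculum improves exam scores is not supported when in fact it is. Consequence: keeping the old curriculum when the new one would have helped students.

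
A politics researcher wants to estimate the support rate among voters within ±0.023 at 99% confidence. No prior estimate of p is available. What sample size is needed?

Conservative approach: use p = 0.5 (maximizes p(1-p) = 0.25). n = z²(0.25)/E² = 2.576²×0.25/0.023² = 3136.0 → n = 3136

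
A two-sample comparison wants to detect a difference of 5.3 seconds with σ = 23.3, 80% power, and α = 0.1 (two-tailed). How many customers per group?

n per group = 2(z_α/2 + z_β)²σ²/d² = 2×(1.645 + 0.84)²×23.3²/5.3² = 238.7 → n = 239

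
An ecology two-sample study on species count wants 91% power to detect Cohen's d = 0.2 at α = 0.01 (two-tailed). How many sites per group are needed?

z_{α/2} = 2.576, z_β = Φ⁻¹(0.91) = 1.341. For small effect (d = 0.2): n per group = 2(z_{α/2} + z_β)²/d² = 2(2.576 + 1.341)²/0.2² = 767.1 → 768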